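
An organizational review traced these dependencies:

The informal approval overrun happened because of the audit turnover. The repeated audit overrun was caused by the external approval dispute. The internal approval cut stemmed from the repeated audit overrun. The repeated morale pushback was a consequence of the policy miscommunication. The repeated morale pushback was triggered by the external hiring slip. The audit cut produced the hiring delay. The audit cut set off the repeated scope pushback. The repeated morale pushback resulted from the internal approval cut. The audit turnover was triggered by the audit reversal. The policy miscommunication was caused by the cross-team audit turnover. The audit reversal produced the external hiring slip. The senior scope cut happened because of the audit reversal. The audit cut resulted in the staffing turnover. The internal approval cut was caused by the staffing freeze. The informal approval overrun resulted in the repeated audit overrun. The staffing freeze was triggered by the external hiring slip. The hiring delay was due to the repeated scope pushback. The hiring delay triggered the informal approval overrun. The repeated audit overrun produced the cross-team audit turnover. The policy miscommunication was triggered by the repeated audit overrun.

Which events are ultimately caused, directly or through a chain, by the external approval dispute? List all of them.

the cross-team audit turnover, the internal approval cut, the policy miscommunication, the repeated audit overrun, the repeated morale pushback

Direct effects: the repeated audit overrun.
2 steps out: the cross-team audit turnover, the internal approval cut, the policy miscommunication.
3 steps out: the repeated morale pushback.
Not reachable from it: the audit cut, the staffing turnover, the audit reversal, the senior scope cut, the repeated scope pushback, the audit turnover, the external hiring slip, the hiring delay, the informal approval overrun, the staffing freeze.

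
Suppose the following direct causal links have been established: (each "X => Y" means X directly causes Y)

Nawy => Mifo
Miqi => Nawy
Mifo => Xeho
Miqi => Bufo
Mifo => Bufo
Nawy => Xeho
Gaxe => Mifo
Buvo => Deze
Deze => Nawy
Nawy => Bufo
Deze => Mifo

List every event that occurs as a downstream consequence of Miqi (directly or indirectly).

Bufo, Mifo, Nawy, Xeho

Direct effects: Nawy, Bufo.
2 steps out: Mifo, Xeho.
Not reachable from it: Buvo, Deze, Gaxe.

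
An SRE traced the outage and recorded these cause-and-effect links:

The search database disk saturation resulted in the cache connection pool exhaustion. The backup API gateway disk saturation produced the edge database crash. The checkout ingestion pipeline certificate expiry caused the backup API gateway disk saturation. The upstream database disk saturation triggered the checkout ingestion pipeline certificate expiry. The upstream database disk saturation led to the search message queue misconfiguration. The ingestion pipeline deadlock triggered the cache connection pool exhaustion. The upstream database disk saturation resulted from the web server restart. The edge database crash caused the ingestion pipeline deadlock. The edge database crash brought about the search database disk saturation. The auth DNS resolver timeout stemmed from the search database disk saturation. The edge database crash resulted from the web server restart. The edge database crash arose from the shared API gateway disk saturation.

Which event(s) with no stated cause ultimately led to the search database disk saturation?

Tracing upstream from the search database disk saturation: the search database disk saturation ← the edge database crash ← the web server restart.
A separate upstream branch: the search database disk saturation ← the edge database crash ← the shared API gateway disk saturation.
Each of those chain origins has no stated cause.

the shared API gateway disk saturation, the web server restart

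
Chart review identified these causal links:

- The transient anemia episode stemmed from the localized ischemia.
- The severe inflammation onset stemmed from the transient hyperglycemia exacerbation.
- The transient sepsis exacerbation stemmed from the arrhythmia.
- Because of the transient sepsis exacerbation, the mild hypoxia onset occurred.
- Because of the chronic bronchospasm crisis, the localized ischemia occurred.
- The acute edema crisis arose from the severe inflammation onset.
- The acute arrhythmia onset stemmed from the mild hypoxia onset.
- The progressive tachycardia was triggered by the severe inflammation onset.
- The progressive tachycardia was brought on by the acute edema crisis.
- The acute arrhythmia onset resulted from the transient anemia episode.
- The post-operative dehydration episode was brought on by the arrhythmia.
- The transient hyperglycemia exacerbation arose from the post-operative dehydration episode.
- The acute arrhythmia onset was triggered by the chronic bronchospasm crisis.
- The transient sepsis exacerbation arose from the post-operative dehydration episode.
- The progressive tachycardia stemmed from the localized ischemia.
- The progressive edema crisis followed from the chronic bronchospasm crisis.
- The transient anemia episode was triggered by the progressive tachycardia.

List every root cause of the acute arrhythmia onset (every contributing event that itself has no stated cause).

Tracing upstream from the acute arrhythmia onset: the acute arrhythmia onset ← the chronic bronchospasm crisis.
A separate upstream branch: the acute arrhythmia onset ← the mild hypoxia onset ← the transient sepsis exacerbation ← the arrhythmia.
Each of those chain origins has no stated cause.

the arrhythmia, the chronic bronchospasm crisis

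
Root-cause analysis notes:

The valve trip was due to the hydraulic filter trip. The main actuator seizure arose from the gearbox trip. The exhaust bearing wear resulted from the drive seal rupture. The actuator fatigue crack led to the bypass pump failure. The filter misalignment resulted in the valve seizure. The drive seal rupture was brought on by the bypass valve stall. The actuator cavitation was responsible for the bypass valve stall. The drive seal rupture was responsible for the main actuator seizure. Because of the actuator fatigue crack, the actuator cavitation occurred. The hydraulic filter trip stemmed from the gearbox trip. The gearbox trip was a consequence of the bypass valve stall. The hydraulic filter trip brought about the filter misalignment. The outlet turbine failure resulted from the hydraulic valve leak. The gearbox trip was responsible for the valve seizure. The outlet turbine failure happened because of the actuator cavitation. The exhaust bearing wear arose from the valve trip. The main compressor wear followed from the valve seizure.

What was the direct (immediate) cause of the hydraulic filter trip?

the gearbox trip

Upstream contributors include the actuator fatigue crack, the actuator cavitation, the bypass valve stall, but only the gearbox trip feeds directly into the hydraulic filter trip.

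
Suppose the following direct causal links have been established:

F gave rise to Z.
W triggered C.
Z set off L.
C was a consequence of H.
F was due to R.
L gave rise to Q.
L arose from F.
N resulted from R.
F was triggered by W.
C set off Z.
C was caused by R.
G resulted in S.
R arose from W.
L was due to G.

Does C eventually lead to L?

Yes

There is a causal chain: C → Z → L.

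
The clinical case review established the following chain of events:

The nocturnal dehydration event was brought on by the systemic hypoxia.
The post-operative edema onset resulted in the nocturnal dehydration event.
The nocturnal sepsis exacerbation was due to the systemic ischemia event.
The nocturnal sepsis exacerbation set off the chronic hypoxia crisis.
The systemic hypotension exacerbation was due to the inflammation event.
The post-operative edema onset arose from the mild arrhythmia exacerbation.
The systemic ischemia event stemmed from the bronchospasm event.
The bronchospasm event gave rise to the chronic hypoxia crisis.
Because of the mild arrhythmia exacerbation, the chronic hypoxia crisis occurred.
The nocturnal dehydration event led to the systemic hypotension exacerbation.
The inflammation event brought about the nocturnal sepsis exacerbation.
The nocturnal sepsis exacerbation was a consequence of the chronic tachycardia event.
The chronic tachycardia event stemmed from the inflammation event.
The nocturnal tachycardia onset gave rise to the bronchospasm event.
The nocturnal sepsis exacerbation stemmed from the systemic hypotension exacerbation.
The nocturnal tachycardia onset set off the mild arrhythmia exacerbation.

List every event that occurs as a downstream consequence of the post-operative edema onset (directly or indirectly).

the chronic hypoxia crisis, the nocturnal dehydration event, the nocturnal sepsis exacerbation, the systemic hypotension exacerbation

Direct effects: the nocturnal dehydration event.
2 steps out: the systemic hypotension exacerbation.
3 steps out: the nocturnal sepsis exacerbation.
4 steps out: the chronic hypoxia crisis.
Not reachable from it: the nocturnal tachycardia onset, the mild arrhythmia exacerbation, the bronchospasm event, the systemic ischemia event, the systemic hypoxia, the inflammation event, the chronic tachycardia event.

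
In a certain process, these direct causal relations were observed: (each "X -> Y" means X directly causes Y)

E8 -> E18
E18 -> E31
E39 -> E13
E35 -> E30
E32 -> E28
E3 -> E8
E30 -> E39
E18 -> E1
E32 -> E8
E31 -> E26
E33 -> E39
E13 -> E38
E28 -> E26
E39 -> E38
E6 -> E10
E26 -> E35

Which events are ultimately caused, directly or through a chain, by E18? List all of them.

Direct effects: E31, E1.
2 steps out: E26.
3 steps out: E35.
4 steps out: E30.
5 steps out: E39.
6 steps out: E13, E38.
Not reachable from it: E32, E3, E8, E28, E6, E33, E10.

E1, E13, E26, E30, E31, E35, E38, E39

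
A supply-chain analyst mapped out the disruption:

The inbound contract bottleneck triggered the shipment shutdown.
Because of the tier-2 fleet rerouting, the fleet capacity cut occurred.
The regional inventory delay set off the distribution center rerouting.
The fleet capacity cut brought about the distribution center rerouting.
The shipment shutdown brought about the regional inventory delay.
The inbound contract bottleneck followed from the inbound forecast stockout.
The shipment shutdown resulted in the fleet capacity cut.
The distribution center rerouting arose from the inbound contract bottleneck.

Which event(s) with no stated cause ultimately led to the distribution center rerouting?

the inbound forecast stockout, the tier-2 fleet rerouting

Tracing upstream from the distribution center rerouting: the distribution center rerouting ← the inbound contract bottleneck ← the inbound forecast stockout.
A separate upstream branch: the distribution center rerouting ← the fleet capacity cut ← the tier-2 fleet rerouting.
Each of those chain origins has no stated cause.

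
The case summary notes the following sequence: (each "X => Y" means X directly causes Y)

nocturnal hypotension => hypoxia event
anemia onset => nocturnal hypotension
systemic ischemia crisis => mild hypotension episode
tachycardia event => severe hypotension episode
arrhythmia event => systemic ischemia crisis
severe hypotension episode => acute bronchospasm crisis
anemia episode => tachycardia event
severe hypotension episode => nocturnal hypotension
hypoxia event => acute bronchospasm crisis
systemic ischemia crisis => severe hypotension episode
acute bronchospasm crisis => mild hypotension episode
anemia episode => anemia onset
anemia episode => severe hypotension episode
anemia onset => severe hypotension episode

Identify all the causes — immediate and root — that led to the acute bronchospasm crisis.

the anemia episode, the anemia onset, the arrhythmia event, the hypoxia event, the nocturnal hypotension, the severe hypotension episode, the systemic ischemia crisis, the tachycardia event

Immediate causes of the acute bronchospasm crisis: the severe hypotension episode, the hypoxia event.
Further upstream: the anemia episode, the arrhythmia event, the tachycardia event, the anemia onset, the systemic ischemia crisis, the nocturnal hypotension.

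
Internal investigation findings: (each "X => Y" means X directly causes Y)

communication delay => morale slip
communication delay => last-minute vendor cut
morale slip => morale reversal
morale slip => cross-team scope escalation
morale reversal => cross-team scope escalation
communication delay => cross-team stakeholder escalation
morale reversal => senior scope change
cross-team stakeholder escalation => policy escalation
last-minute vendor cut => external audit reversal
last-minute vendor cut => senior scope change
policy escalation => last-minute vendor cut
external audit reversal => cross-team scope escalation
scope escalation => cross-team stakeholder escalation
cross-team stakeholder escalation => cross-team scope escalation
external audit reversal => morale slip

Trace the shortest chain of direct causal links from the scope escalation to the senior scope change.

the scope escalation → the cross-team stakeholder escalation → the policy escalation → the last-minute vendor cut → the senior scope change

the scope escalation → the cross-team stakeholder escalation
the cross-team stakeholder escalation → the policy escalation
the policy escalation → the last-minute vendor cut
the last-minute vendor cut → the senior scope change
Length: 4 steps.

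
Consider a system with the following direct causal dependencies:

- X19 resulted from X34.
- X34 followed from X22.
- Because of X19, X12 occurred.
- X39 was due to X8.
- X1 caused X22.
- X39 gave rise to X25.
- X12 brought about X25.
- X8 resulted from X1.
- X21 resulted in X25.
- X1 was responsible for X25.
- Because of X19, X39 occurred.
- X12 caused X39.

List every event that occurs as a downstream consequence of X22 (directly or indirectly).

X12, X19, X25, X34, X39

Direct effects: X34.
2 steps out: X19.
3 steps out: X12, X39.
4 steps out: X25.
Not reachable from it: X1, X8, X21.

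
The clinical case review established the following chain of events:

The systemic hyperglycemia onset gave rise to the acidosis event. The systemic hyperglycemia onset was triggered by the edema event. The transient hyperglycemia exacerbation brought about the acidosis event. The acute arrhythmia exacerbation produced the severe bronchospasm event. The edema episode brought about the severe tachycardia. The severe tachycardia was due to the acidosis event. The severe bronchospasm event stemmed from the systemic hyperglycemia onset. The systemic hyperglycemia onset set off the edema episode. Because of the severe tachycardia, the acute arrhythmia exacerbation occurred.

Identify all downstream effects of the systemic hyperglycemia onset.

Direct effects: the edema episode, the acidosis event, the severe bronchospasm event.
2 steps out: the severe tachycardia.
3 steps out: the acute arrhythmia exacerbation.
Not reachable from it: the edema event, the transient hyperglycemia exacerbation.

the acidosis event, the acute arrhythmia exacerbation, the edema episode, the severe bronchospasm event, the severe tachycardia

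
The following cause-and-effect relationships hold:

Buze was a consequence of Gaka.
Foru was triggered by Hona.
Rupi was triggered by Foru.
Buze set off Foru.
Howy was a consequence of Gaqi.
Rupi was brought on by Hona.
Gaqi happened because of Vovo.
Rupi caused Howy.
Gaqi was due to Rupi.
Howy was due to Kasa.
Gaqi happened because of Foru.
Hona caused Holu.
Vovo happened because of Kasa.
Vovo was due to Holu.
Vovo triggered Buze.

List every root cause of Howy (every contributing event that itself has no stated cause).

Gaka, Hona, Kasa

Tracing upstream from Howy: Howy ← Rupi ← Hona.
A separate upstream branch: Howy ← Kasa.
A separate upstream branch: Howy ← Rupi ← Foru ← Buze ← Gaka.
Each of those chain origins has no stated cause.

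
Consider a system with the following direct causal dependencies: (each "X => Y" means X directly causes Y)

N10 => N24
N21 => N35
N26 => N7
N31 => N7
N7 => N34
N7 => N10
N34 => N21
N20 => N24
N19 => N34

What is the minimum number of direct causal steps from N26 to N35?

4

Shortest chain: N26 → N7 → N34 → N21 → N35.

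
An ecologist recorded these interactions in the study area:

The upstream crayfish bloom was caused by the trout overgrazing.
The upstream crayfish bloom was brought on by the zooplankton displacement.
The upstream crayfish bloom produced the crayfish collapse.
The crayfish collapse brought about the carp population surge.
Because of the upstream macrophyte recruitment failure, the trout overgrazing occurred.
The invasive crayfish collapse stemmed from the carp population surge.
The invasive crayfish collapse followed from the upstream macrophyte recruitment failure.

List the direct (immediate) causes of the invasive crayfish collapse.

Upstream contributors include the trout overgrazing, the zooplankton displacement, the upstream crayfish bloom, the crayfish collapse, but only the carp population surge, the upstream macrophyte recruitment failure feed directly into the invasive crayfish collapse.

the carp population surge, the upstream macrophyte recruitment failure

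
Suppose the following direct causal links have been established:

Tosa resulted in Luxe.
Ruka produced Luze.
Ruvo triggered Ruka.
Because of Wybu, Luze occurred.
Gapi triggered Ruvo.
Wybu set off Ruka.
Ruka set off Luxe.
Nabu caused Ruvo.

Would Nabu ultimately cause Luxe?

Yes

There is a causal chain: Nabu → Ruvo → Ruka → Luxe.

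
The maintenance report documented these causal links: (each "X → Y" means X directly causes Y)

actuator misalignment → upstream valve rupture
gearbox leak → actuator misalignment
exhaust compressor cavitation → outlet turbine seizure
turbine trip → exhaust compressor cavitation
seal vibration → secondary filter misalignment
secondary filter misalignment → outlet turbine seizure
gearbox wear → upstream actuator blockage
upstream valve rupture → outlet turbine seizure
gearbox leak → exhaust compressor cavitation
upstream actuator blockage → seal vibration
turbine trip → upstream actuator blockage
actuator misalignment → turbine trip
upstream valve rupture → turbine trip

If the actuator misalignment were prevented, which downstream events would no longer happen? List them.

Downstream of the actuator misalignment: the upstream valve rupture, the turbine trip, the upstream actuator blockage, the exhaust compressor cavitation, the seal vibration, the secondary filter misalignment, the outlet turbine seizure.
Of those, still caused via another path: the upstream actuator blockage, the exhaust compressor cavitation, the seal vibration, the secondary filter misalignment, the outlet turbine seizure.
The remainder have no surviving cause.

the turbine trip, the upstream valve rupture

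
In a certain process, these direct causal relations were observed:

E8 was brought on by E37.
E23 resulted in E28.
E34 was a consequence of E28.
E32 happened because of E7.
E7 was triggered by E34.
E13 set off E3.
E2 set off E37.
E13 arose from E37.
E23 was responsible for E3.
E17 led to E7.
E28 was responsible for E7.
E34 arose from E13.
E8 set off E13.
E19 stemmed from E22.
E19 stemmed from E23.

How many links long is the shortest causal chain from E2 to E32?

5

Shortest chain: E2 → E37 → E13 → E34 → E7 → E32.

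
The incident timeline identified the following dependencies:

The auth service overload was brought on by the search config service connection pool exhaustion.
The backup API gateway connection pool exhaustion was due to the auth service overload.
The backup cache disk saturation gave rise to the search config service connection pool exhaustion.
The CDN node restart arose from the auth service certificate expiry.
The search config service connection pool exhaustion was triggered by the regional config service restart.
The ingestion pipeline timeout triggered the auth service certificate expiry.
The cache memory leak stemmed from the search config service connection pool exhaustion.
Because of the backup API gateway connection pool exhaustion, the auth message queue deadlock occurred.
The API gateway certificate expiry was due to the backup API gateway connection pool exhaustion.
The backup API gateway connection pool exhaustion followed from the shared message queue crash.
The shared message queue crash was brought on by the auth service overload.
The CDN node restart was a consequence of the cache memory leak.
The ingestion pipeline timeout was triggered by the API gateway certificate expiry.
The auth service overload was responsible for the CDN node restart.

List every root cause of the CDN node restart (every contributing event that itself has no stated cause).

the backup cache disk saturation, the regional config service restart

Tracing upstream from the CDN node restart: the CDN node restart ← the auth service overload ← the search config service connection pool exhaustion ← the regional config service restart.
A separate upstream branch: the CDN node restart ← the auth service overload ← the search config service connection pool exhaustion ← the backup cache disk saturation.
Each of those chain origins has no stated cause.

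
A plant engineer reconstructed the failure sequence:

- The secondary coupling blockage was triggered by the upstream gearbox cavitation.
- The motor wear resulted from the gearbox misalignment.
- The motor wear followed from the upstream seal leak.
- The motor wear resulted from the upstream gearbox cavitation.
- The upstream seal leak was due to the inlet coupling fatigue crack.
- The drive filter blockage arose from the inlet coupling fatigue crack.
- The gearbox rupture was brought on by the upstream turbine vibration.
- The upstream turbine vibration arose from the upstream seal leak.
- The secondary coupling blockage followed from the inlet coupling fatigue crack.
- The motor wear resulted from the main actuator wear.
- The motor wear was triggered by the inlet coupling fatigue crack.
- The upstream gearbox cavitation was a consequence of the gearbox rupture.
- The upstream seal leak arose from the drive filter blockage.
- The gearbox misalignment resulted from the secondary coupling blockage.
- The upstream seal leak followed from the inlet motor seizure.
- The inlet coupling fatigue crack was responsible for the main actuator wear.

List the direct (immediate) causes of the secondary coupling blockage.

the inlet coupling fatigue crack, the upstream gearbox cavitation

Upstream contributors include the drive filter blockage, the upstream seal leak, the upstream turbine vibration, the gearbox rupture, the inlet motor seizure, but only the inlet coupling fatigue crack, the upstream gearbox cavitation feed directly into the secondary coupling blockage.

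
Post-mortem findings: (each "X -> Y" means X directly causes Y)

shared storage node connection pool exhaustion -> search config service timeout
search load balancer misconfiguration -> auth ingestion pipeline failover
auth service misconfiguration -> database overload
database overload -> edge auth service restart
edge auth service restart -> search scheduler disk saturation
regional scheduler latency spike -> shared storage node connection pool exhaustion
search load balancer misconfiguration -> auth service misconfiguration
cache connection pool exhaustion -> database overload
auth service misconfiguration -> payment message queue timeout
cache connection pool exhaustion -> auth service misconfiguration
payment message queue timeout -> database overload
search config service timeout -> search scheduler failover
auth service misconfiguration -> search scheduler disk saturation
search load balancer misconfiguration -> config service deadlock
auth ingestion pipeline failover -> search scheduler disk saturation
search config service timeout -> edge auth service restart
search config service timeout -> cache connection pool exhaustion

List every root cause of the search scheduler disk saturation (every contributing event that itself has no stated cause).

the regional scheduler latency spike, the search load balancer misconfiguration

Tracing upstream from the search scheduler disk saturation: the search scheduler disk saturation ← the edge auth service restart ← the search config service timeout ← the shared storage node connection pool exhaustion ← the regional scheduler latency spike.
A separate upstream branch: the search scheduler disk saturation ← the auth service misconfiguration ← the search load balancer misconfiguration.
Each of those chain origins has no stated cause.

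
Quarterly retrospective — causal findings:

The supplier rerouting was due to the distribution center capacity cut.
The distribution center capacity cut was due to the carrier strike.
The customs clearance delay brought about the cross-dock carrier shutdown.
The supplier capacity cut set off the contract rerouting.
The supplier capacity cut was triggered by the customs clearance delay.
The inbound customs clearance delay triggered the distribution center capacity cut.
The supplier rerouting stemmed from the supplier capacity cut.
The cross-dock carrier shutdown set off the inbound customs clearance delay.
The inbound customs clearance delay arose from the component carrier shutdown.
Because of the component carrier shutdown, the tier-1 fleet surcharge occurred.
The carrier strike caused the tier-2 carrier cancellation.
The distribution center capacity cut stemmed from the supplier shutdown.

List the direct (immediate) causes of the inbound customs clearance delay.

Upstream contributors include the customs clearance delay, but only the component carrier shutdown, the cross-dock carrier shutdown feed directly into the inbound customs clearance delay.

the component carrier shutdown, the cross-dock carrier shutdown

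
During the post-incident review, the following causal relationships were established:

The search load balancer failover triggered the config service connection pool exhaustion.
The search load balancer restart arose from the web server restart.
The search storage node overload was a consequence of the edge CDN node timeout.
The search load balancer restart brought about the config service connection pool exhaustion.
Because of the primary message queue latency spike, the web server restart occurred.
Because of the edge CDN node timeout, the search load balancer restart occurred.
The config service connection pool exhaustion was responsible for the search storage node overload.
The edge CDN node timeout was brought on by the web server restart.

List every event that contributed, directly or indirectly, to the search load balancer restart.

Immediate causes of the search load balancer restart: the web server restart, the edge CDN node timeout.
Further upstream: the primary message queue latency spike.

the edge CDN node timeout, the primary message queue latency spike, the web server restart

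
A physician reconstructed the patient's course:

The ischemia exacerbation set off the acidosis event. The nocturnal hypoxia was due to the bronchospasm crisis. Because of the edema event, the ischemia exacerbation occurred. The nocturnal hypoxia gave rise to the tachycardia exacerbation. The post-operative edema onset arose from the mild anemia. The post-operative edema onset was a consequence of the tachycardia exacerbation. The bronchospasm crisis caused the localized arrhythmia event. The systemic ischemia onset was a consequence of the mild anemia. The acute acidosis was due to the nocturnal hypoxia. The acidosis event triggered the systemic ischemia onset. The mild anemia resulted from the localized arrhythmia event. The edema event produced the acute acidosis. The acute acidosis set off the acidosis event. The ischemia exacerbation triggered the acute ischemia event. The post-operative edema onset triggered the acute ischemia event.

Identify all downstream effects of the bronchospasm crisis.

the acidosis event, the acute acidosis, the acute ischemia event, the localized arrhythmia event, the mild anemia, the nocturnal hypoxia, the post-operative edema onset, the systemic ischemia onset, the tachycardia exacerbation

Direct effects: the nocturnal hypoxia, the localized arrhythmia event.
2 steps out: the tachycardia exacerbation, the mild anemia, the acute acidosis.
3 steps out: the post-operative edema onset, the acidosis event, the systemic ischemia onset.
4 steps out: the acute ischemia event.
Not reachable from it: the edema event, the ischemia exacerbation.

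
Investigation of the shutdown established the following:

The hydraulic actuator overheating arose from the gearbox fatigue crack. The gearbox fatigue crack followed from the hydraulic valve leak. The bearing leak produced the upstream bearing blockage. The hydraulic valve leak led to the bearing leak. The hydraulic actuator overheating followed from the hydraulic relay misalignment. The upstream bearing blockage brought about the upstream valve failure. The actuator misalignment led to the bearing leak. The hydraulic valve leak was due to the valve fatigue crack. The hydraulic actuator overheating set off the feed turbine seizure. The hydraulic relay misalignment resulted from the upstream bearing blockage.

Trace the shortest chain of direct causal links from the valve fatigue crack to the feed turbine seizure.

the valve fatigue crack → the hydraulic valve leak
the hydraulic valve leak → the gearbox fatigue crack
the gearbox fatigue crack → the hydraulic actuator overheating
the hydraulic actuator overheating → the feed turbine seizure
Length: 4 steps.

the valve fatigue crack → the hydraulic valve leak → the gearbox fatigue crack → the hydraulic actuator overheating → the feed turbine seizure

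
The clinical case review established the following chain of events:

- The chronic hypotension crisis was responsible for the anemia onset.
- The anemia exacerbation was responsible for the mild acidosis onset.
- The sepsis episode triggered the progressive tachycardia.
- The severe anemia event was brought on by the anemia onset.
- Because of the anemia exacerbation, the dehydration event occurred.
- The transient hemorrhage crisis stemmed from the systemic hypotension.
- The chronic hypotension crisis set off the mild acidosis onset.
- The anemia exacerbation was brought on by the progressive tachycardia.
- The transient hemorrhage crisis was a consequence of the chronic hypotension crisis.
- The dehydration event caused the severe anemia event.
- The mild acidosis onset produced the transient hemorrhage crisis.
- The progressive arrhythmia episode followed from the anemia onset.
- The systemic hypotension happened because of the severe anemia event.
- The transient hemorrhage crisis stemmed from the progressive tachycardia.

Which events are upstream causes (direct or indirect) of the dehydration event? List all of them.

the anemia exacerbation, the progressive tachycardia, the sepsis episode

Immediate cause of the dehydration event: the anemia exacerbation.
Further upstream: the sepsis episode, the progressive tachycardia.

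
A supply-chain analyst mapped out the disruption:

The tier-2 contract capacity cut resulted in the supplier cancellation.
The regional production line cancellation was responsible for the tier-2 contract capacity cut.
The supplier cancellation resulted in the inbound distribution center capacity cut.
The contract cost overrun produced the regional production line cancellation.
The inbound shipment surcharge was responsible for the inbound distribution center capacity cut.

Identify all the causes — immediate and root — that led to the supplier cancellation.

Immediate cause of the supplier cancellation: the tier-2 contract capacity cut.
Further upstream: the contract cost overrun, the regional production line cancellation.

the contract cost overrun, the regional production line cancellation, the tier-2 contract capacity cut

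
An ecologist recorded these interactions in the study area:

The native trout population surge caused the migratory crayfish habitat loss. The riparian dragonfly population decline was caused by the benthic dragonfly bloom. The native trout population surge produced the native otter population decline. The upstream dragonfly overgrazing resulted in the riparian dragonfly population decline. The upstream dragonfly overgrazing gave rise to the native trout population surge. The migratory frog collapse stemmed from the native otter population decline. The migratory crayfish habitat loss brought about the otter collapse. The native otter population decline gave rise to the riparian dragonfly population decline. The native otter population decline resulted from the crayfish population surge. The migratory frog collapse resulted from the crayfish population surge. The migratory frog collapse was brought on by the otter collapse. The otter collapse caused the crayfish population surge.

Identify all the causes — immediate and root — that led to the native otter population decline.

the crayfish population surge, the migratory crayfish habitat loss, the native trout population surge, the otter collapse, the upstream dragonfly overgrazing

Immediate causes of the native otter population decline: the native trout population surge, the crayfish population surge.
Further upstream: the upstream dragonfly overgrazing, the migratory crayfish habitat loss, the otter collapse.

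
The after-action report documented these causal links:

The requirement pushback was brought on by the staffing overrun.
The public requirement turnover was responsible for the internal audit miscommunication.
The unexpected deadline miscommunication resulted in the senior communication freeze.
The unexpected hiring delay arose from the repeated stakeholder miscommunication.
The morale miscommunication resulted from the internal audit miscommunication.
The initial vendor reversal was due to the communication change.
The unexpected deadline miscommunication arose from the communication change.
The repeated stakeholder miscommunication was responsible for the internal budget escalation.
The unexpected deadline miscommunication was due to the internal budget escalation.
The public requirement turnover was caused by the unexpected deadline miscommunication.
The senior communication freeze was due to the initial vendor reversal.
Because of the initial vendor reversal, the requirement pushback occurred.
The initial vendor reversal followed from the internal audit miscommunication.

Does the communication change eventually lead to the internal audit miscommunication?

Yes

There is a causal chain: the communication change → the unexpected deadline miscommunication → the public requirement turnover → the internal audit miscommunication.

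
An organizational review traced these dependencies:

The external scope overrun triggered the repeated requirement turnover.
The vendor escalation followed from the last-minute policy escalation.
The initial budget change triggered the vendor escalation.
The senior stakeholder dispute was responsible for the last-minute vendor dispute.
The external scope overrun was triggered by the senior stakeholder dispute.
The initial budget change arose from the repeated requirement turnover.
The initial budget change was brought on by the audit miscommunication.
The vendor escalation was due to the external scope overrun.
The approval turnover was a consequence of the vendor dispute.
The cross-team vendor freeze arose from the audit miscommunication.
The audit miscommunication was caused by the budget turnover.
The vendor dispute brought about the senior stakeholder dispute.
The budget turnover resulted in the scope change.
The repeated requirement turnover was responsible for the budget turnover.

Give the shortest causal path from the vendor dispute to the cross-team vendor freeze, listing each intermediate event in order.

the vendor dispute → the senior stakeholder dispute → the external scope overrun → the repeated requirement turnover → the budget turnover → the audit miscommunication → the cross-team vendor freeze

the vendor dispute → the senior stakeholder dispute
the senior stakeholder dispute → the external scope overrun
the external scope overrun → the repeated requirement turnover
the repeated requirement turnover → the budget turnover
the budget turnover → the audit miscommunication
the audit miscommunication → the cross-team vendor freeze
Length: 6 steps.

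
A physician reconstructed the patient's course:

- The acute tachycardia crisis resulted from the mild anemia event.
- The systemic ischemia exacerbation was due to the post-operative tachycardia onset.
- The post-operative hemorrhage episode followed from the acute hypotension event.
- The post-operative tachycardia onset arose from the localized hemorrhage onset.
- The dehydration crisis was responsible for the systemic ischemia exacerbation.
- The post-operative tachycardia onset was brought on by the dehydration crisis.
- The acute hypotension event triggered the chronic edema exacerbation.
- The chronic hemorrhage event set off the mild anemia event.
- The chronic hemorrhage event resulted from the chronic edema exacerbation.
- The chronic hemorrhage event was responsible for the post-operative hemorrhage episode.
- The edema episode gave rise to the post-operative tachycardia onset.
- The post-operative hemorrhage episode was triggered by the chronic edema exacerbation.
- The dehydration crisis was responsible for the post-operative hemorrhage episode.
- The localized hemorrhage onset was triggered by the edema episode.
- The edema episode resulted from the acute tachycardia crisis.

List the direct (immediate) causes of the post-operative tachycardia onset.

Upstream contributors include the acute hypotension event, the chronic edema exacerbation, the chronic hemorrhage event, the mild anemia event, the acute tachycardia crisis, but only the dehydration crisis, the edema episode, the localized hemorrhage onset feed directly into the post-operative tachycardia onset.

the dehydration crisis, the edema episode, the localized hemorrhage onset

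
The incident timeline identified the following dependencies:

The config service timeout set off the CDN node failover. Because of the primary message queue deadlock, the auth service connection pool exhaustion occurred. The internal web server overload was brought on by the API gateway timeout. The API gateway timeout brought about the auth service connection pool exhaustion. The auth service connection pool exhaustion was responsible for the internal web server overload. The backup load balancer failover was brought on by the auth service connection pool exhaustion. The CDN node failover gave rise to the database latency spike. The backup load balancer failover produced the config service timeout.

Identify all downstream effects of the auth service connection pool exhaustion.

the CDN node failover, the backup load balancer failover, the config service timeout, the database latency spike, the internal web server overload

Direct effects: the backup load balancer failover, the internal web server overload.
2 steps out: the config service timeout.
3 steps out: the CDN node failover.
4 steps out: the database latency spike.
Not reachable from it: the API gateway timeout, the primary message queue deadlock.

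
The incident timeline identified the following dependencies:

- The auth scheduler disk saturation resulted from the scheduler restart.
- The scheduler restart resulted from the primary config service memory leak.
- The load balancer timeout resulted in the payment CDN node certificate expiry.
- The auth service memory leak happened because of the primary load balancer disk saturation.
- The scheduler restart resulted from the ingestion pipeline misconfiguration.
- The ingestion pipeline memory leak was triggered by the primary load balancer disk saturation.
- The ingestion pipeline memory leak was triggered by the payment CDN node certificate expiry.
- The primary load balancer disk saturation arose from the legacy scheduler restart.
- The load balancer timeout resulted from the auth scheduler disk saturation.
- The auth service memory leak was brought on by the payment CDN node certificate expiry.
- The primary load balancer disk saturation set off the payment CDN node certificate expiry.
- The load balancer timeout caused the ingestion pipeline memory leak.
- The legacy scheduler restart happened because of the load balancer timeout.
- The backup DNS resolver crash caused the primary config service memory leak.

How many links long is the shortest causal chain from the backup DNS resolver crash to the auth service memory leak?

6

Shortest chain: the backup DNS resolver crash → the primary config service memory leak → the scheduler restart → the auth scheduler disk saturation → the load balancer timeout → the payment CDN node certificate expiry → the auth service memory leak.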